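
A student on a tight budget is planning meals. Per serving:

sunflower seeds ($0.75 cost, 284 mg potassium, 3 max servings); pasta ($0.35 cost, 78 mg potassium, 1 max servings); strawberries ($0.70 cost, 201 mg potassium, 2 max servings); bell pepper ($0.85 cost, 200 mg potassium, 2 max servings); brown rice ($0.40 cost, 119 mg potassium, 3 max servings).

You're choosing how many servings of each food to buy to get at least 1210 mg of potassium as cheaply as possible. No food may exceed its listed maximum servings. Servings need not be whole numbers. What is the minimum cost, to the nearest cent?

$3.45

Cost per mg of potassium: sunflower seeds $0.0026, brown rice $0.0034, strawberries $0.0035, bell pepper $0.0043, pasta $0.0045.
Take 3 servings of sunflower seeds: +852.0 mg potassium for $2.25 (total $2.25, still need 358.0 mg).
Take 3 servings of brown rice: +357.0 mg potassium for $1.20 (total $3.45, still need 1.0 mg).
Take 0.004975 servings of strawberries: +1.0 mg potassium for $0.00 (total $3.45, still need 0.0 mg).
Greedy by cheapest-per-mg is optimal for a single linear constraint, so the minimum cost is $3.45.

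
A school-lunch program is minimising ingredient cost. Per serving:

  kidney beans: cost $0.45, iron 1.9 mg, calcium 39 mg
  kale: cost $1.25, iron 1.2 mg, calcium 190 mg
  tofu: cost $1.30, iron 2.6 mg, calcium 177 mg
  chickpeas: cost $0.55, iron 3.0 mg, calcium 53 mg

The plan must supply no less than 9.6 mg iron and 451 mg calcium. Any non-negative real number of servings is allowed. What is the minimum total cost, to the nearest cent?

kidney beans only: max(9.6/1.9, 451/39) = 11.56 servings → $5.20.
kale only: max(9.6/1.2, 451/190) = 8 servings → $10.00.
tofu only: max(9.6/2.6, 451/177) = 3.692 servings → $4.80.
chickpeas only: max(9.6/3.0, 451/53) = 8.509 servings → $4.68.
kidney beans + kale with both tight: 4.083 servings and 1.536 servings → $3.76.
kidney beans + tofu with both tight: 2.242 servings and 2.054 servings → $3.68.
kidney beans + chickpeas: the both-tight solution has a negative serving — not a feasible corner.
kale + tofu with both targets exact would need a negative amount; discard.
kale + chickpeas with both tight: 1.667 servings and 2.533 servings → $3.48.
tofu + chickpeas with both tight: 2.147 servings and 1.339 servings → $3.53.
Cheapest feasible corner: $3.48.

$3.48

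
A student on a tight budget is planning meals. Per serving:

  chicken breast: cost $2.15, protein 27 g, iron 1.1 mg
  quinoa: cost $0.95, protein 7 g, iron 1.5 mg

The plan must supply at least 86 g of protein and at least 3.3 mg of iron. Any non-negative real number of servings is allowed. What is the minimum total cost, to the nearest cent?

chicken breast only: max(86/27, 3.3/1.1) = 3.185 servings → $6.85.
quinoa only: max(86/7, 3.3/1.5) = 12.29 servings → $11.67.
chicken breast + quinoa with both targets exact would need a negative amount; discard.
Cheapest feasible corner: $6.85.

$6.85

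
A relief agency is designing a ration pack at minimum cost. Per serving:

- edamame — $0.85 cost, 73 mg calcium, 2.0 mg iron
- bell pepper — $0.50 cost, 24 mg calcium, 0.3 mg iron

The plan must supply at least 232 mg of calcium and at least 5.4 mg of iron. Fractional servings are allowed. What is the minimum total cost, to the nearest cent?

$2.70

This is a tiny linear program; its minimum lies at a vertex of the feasible set. List the vertices and price them.
edamame only: max(232/73, 5.4/2.0) = 3.178 servings → $2.70.
bell pepper only: max(232/24, 5.4/0.3) = 18 servings → $9.00.
edamame + bell pepper with both tight: 2.299 servings and 2.674 servings → $3.29.
So the least-cost plan costs $2.70.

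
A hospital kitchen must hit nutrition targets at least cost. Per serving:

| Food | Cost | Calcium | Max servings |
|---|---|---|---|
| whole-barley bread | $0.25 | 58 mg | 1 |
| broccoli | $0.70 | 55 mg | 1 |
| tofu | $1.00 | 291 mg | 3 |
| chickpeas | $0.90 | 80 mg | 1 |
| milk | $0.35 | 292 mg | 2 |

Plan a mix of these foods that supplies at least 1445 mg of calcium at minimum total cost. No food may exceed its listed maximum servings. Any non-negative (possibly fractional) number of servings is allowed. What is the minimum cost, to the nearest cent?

$3.66

Cost per mg of calcium: milk $0.0012, tofu $0.0034, whole-barley bread $0.0043, chickpeas $0.0112, broccoli $0.0127.
Take 2 servings of milk: +584.0 mg calcium for $0.70 (total $0.70, still need 861.0 mg).
Take 2.959 servings of tofu: +861.0 mg calcium for $2.96 (total $3.66, still need 0.0 mg).
Filling from the cheapest source first is optimal under one linear minimum: $3.66.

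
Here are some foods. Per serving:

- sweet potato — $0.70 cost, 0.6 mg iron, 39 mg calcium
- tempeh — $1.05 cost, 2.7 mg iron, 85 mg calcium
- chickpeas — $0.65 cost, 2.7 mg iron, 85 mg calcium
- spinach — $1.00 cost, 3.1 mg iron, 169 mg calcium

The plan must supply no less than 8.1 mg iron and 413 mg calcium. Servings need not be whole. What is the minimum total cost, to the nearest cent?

An LP optimum is at a vertex; with two nutrient constraints at most two foods are used. Check each candidate.
sweet potato only: max(8.1/0.6, 413/39) = 13.5 servings → $9.45.
tempeh only: max(8.1/2.7, 413/85) = 4.859 servings → $5.10.
chickpeas only: max(8.1/2.7, 413/85) = 4.859 servings → $3.16.
spinach only: max(8.1/3.1, 413/169) = 2.613 servings → $2.61.
sweet potato + tempeh with both tight: 7.856 servings and 1.254 servings → $6.82.
sweet potato + chickpeas with both tight: 7.856 servings and 1.254 servings → $6.31.
sweet potato + spinach: the both-tight solution has a negative serving — not a feasible corner.
tempeh + chickpeas (both tight): parallel constraints — no distinct corner.
tempeh + spinach with both tight: 0.4595 servings and 2.213 servings → $2.70.
chickpeas + spinach with both tight: 0.4595 servings and 2.213 servings → $2.51.
The minimum over all feasible corners is $2.51.

$2.51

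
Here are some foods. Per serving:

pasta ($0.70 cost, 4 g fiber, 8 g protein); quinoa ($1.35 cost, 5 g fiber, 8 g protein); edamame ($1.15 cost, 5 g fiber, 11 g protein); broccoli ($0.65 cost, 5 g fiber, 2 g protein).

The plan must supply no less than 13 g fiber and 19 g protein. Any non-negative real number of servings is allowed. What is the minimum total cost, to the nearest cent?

With two linear requirements the optimum uses one or two foods; enumerate the corners.
pasta only: max(13/4, 19/8) = 3.25 servings → $2.27.
quinoa only: max(13/5, 19/8) = 2.6 servings → $3.51.
edamame only: max(13/5, 19/11) = 2.6 servings → $2.99.
broccoli only: max(13/5, 19/2) = 9.5 servings → $6.17.
pasta + quinoa with both targets exact would need a negative amount; discard.
pasta + edamame: the both-tight solution has a negative serving — not a feasible corner.
pasta + broccoli with both tight: 2.156 servings and 0.875 servings → $2.08.
quinoa + edamame: intersection lies outside the first quadrant.
quinoa + broccoli with both tight: 2.3 servings and 0.3 servings → $3.30.
edamame + broccoli with both tight: 1.533 servings and 1.067 servings → $2.46.
The minimum over all feasible corners is $2.08.

$2.08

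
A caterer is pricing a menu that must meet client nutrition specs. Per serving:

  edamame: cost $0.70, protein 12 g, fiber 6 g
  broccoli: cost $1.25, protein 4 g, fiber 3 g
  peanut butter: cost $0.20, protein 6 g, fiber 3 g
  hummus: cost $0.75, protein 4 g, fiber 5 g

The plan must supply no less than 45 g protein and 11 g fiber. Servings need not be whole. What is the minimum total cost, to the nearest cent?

$1.50

Two binding constraints pin down two serving amounts, so the optimal mix uses at most two foods. The candidates are each food alone (scaled to the tighter of protein/fiber) and each pair with both constraints tight.
edamame only: max(45/12, 11/6) = 3.75 servings → $2.62.
broccoli only: max(45/4, 11/3) = 11.25 servings → $14.06.
peanut butter only: max(45/6, 11/3) = 7.5 servings → $1.50.
hummus only: max(45/4, 11/5) = 11.25 servings → $8.44.
edamame + broccoli: intersection lies outside the first quadrant.
edamame + peanut butter (both tight): parallel constraints — no distinct corner.
edamame + hummus with both targets exact would need a negative amount; discard.
broccoli + peanut butter with both targets exact would need a negative amount; discard.
broccoli + hummus: intersection lies outside the first quadrant.
peanut butter + hummus: intersection lies outside the first quadrant.
The minimum over all feasible corners is $1.50.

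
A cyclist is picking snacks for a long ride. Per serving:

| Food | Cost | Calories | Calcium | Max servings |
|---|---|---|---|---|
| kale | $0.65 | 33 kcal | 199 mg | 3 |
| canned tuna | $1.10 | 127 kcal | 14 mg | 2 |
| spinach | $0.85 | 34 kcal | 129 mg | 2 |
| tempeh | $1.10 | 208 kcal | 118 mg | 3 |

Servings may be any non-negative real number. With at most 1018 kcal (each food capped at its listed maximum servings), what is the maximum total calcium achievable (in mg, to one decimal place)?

1234.0 mg

Calcium per kcal: kale 6.03, spinach 3.794, tempeh 0.5673, canned tuna 0.1102.
Take 3 servings of kale: uses 99 kcal, +597.0 mg calcium (running total 597.0 mg).
Take 2 servings of spinach: uses 68 kcal, +258.0 mg calcium (running total 855.0 mg).
Take 3 servings of tempeh: uses 624 kcal, +354.0 mg calcium (running total 1209.0 mg).
Take 1.787 servings of canned tuna: uses 227 kcal, +25.0 mg calcium (running total 1234.0 mg).
Greedy by best ratio exhausts the calories allowance optimally: 1234.0 mg.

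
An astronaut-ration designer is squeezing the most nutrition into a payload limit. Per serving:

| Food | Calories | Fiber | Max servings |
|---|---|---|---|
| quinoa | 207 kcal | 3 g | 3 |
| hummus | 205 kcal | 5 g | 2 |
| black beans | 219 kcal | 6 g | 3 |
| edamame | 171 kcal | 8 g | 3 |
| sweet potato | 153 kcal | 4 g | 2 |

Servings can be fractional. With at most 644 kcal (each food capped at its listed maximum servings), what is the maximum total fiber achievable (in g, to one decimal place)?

Fiber per kcal: edamame 0.04678, black beans 0.0274, sweet potato 0.02614, hummus 0.02439, quinoa 0.01449.
Take 3 servings of edamame: uses 513 kcal, +24.0 g fiber (running total 24.0 g).
Take 0.5982 servings of black beans: uses 131 kcal, +3.6 g fiber (running total 27.6 g).
Filling greedily by fiber-per-kcal is optimal for one linear limit, giving 27.6 g.

27.6 g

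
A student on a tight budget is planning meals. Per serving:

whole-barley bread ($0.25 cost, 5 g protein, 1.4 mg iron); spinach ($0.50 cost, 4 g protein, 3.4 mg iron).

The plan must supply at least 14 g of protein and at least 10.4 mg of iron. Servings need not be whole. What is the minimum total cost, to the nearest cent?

$1.55

An LP optimum is at a vertex; with two nutrient constraints at most two foods are used. Check each candidate.
whole-barley bread only: max(14/5, 10.4/1.4) = 7.429 servings → $1.86.
spinach only: max(14/4, 10.4/3.4) = 3.5 servings → $1.75.
whole-barley bread + spinach with both tight: 0.5263 servings and 2.842 servings → $1.55.
The minimum over all feasible corners is $1.55.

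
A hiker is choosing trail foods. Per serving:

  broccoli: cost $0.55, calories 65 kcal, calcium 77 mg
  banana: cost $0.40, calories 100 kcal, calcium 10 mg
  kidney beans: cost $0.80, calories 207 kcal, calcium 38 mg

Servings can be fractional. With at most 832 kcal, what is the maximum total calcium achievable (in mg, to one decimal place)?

985.6 mg

Calcium per kcal: broccoli 1.185, kidney beans 0.1836, banana 0.1.
With no serving limits, spend the whole calories allowance on broccoli: 832 kcal / 65 kcal × 77 mg = 985.6 mg.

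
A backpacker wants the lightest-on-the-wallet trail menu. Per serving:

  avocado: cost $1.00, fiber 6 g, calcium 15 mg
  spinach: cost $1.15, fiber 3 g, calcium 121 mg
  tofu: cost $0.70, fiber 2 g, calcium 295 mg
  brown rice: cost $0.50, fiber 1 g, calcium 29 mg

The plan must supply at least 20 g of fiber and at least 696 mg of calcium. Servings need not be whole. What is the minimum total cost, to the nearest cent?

With two linear requirements the optimum uses one or two foods; enumerate the corners.
avocado only: max(20/6, 696/15) = 46.4 servings → $46.40.
spinach only: max(20/3, 696/121) = 6.667 servings → $7.67.
tofu only: max(20/2, 696/295) = 10 servings → $7.00.
brown rice only: max(20/1, 696/29) = 24 servings → $12.00.
avocado + spinach with both tight: 0.4875 servings and 5.692 servings → $7.03.
avocado + tofu with both tight: 2.591 servings and 2.228 servings → $4.15.
avocado + brown rice: intersection lies outside the first quadrant.
spinach + tofu: intersection lies outside the first quadrant.
spinach + brown rice with both tight: 3.412 servings and 9.765 servings → $8.81.
tofu + brown rice with both tight: 0.4895 servings and 19.02 servings → $9.85.
The minimum over all feasible corners is $4.15.

$4.15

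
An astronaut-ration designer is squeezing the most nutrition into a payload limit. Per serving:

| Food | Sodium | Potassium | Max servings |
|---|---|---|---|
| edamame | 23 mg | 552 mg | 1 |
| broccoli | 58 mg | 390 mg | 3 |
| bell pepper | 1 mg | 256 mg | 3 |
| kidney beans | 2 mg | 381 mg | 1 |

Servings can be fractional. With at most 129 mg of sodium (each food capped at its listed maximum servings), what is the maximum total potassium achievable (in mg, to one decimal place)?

2380.1 mg

Potassium per mg sodium: bell pepper 256, kidney beans 190.5, edamame 24, broccoli 6.724.
Take 3 servings of bell pepper: uses 3 mg sodium, +768.0 mg potassium (running total 768.0 mg).
Take 1 serving of kidney beans: uses 2 mg sodium, +381.0 mg potassium (running total 1149.0 mg).
Take 1 serving of edamame: uses 23 mg sodium, +552.0 mg potassium (running total 1701.0 mg).
Take 1.741 servings of broccoli: uses 101 mg sodium, +679.1 mg potassium (running total 2380.1 mg).
Greedy by best ratio exhausts the sodium allowance optimally: 2380.1 mg.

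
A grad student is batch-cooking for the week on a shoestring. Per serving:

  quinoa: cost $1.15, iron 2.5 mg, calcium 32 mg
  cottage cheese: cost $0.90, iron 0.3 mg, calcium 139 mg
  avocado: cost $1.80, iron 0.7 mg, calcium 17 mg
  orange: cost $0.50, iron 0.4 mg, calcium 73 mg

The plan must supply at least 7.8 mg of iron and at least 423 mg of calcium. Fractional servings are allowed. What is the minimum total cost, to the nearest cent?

Check every corner: each single food scaled to meet both minima, and each pair solved so both constraints bind.
quinoa only: max(7.8/2.5, 423/32) = 13.22 servings → $15.20.
cottage cheese only: max(7.8/0.3, 423/139) = 26 servings → $23.40.
avocado only: max(7.8/0.7, 423/17) = 24.88 servings → $44.79.
orange only: max(7.8/0.4, 423/73) = 19.5 servings → $9.75.
quinoa + cottage cheese with both tight: 2.833 servings and 2.391 servings → $5.41.
quinoa + avocado: intersection lies outside the first quadrant.
quinoa + orange with both tight: 2.358 servings and 4.761 servings → $5.09.
cottage cheese + avocado with both tight: 1.773 servings and 10.38 servings → $20.29.
cottage cheese + orange: the both-tight solution has a negative serving — not a feasible corner.
avocado + orange with both tight: 9.034 servings and 3.691 servings → $18.11.
The minimum over all feasible corners is $5.09.

$5.09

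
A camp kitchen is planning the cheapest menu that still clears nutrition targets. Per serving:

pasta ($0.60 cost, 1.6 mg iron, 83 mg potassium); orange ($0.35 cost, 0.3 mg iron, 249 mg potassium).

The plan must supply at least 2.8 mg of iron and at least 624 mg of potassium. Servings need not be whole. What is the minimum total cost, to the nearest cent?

Minimising a linear cost over {iron ≥ 2.8, potassium ≥ 624, servings ≥ 0} — the optimum is at a vertex, using one or two foods.
pasta only: max(2.8/1.6, 624/83) = 7.518 servings → $4.51.
orange only: max(2.8/0.3, 624/249) = 9.333 servings → $3.27.
pasta + orange with both tight: 1.365 servings and 2.051 servings → $1.54.
The minimum over all feasible corners is $1.54.

$1.54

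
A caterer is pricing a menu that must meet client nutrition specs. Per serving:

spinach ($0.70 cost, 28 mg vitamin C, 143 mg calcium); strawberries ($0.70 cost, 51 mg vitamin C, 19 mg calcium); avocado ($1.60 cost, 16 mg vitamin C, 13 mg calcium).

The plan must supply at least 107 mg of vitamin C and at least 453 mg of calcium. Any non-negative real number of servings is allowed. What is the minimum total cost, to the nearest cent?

The cheapest plan sits at a corner of the feasible region — with two constraints it uses at most two foods.
spinach only: max(107/28, 453/143) = 3.821 servings → $2.67.
strawberries only: max(107/51, 453/19) = 23.84 servings → $16.69.
avocado only: max(107/16, 453/13) = 34.85 servings → $55.75.
spinach + strawberries with both tight: 3.116 servings and 0.3871 servings → $2.45.
spinach + avocado with both tight: 3.044 servings and 1.36 servings → $4.31.
strawberries + avocado: intersection lies outside the first quadrant.
Cheapest feasible corner: $2.45.

$2.45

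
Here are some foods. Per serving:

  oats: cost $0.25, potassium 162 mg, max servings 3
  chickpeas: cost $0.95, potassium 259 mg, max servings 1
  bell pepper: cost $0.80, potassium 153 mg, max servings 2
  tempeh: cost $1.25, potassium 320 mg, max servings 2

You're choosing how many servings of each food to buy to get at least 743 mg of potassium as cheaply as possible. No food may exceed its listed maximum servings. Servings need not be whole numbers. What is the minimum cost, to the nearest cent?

$1.69

Cost per mg of potassium: oats $0.0015, chickpeas $0.0037, tempeh $0.0039, bell pepper $0.0052.
Take 3 servings of oats: +486.0 mg potassium for $0.75 (total $0.75, still need 257.0 mg).
Take 0.9923 servings of chickpeas: +257.0 mg potassium for $0.94 (total $1.69, still need 0.0 mg).
Greedy by cheapest-per-mg is optimal for a single linear constraint, so the minimum cost is $1.69.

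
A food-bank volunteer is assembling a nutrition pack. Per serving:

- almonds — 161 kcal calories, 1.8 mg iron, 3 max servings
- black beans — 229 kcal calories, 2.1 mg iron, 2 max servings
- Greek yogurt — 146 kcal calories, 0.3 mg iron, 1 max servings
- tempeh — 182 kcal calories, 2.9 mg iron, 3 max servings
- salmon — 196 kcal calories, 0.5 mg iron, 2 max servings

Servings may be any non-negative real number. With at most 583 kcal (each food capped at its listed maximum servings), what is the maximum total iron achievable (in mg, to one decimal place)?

Iron per kcal: tempeh 0.01593, almonds 0.01118, black beans 0.00917, salmon 0.002551, Greek yogurt 0.002055.
Take 3 servings of tempeh: uses 546 kcal, +8.7 mg iron (running total 8.7 mg).
Take 0.2298 servings of almonds: uses 37 kcal, +0.4 mg iron (running total 9.1 mg).
Filling greedily by iron-per-kcal is optimal for one linear limit, giving 9.1 mg.

9.1 mg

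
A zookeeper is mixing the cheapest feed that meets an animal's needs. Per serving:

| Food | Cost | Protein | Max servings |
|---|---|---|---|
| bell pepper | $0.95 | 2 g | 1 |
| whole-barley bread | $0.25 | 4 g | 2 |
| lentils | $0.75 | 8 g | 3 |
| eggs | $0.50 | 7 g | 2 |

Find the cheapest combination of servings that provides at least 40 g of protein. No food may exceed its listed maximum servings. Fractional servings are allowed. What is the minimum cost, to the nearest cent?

$3.19

Cost per g of protein: whole-barley bread $0.0625, eggs $0.0714, lentils $0.0938, bell pepper $0.4750.
Take 2 servings of whole-barley bread: +8.0 g protein for $0.50 (total $0.50, still need 32.0 g).
Take 2 servings of eggs: +14.0 g protein for $1.00 (total $1.50, still need 18.0 g).
Take 2.25 servings of lentils: +18.0 g protein for $1.69 (total $3.19, still need 0.0 g).
Greedy by cheapest-per-g is optimal for a single linear constraint, so the minimum cost is $3.19.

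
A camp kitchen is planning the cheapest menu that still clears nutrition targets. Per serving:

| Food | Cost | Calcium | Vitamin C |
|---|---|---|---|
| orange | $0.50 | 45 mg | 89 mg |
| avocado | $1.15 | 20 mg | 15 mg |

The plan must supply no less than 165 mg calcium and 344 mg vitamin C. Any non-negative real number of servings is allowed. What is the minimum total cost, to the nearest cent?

$1.93

At the optimum either one food covers both requirements or two foods hit both targets exactly; no other combination can be cheaper.
orange only: max(165/45, 344/89) = 3.865 servings → $1.93.
avocado only: max(165/20, 344/15) = 22.93 servings → $26.37.
orange + avocado: the both-tight solution has a negative serving — not a feasible corner.
So the least-cost plan costs $1.93.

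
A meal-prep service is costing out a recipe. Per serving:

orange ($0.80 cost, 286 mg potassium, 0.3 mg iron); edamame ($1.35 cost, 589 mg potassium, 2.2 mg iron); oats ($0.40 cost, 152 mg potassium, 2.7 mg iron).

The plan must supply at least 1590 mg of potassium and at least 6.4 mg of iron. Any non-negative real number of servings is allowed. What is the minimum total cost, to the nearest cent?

For a min-cost LP with two ≥-constraints, a basic feasible solution has at most two positive variables.
orange only: max(1590/286, 6.4/0.3) = 21.33 servings → $17.07.
edamame only: max(1590/589, 6.4/2.2) = 2.909 servings → $3.93.
oats only: max(1590/152, 6.4/2.7) = 10.46 servings → $4.18.
orange + edamame: intersection lies outside the first quadrant.
orange + oats with both tight: 4.57 servings and 1.863 servings → $4.40.
edamame + oats with both tight: 2.644 servings and 0.2163 servings → $3.66.
The minimum over all feasible corners is $3.66.

$3.66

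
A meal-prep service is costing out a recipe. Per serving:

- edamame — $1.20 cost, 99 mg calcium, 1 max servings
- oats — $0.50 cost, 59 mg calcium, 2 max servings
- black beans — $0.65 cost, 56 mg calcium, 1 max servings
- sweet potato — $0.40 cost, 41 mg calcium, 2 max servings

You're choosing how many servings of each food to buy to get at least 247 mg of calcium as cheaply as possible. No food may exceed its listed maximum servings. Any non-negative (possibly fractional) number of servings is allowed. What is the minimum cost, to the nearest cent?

$2.35

Cost per mg of calcium: oats $0.0085, sweet potato $0.0098, black beans $0.0116, edamame $0.0121.
Take 2 servings of oats: +118.0 mg calcium for $1.00 (total $1.00, still need 129.0 mg).
Take 2 servings of sweet potato: +82.0 mg calcium for $0.80 (total $1.80, still need 47.0 mg).
Take 0.8393 servings of black beans: +47.0 mg calcium for $0.55 (total $2.35, still need 0.0 mg).
Greedy by cheapest-per-mg is optimal for a single linear constraint, so the minimum cost is $2.35.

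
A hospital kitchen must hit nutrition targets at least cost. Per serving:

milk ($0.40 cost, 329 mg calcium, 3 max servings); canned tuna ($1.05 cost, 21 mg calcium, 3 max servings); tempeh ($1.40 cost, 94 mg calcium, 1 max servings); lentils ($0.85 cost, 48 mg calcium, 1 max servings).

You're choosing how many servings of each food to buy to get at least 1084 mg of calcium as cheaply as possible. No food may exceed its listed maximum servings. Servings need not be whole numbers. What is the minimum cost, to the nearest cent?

$2.65

Cost per mg of calcium: milk $0.0012, tempeh $0.0149, lentils $0.0177, canned tuna $0.0500.
Take 3 servings of milk: +987.0 mg calcium for $1.20 (total $1.20, still need 97.0 mg).
Take 1 serving of tempeh: +94.0 mg calcium for $1.40 (total $2.60, still need 3.0 mg).
Take 0.0625 servings of lentils: +3.0 mg calcium for $0.05 (total $2.65, still need 0.0 mg).
Greedy by cheapest-per-mg is optimal for a single linear constraint, so the minimum cost is $2.65.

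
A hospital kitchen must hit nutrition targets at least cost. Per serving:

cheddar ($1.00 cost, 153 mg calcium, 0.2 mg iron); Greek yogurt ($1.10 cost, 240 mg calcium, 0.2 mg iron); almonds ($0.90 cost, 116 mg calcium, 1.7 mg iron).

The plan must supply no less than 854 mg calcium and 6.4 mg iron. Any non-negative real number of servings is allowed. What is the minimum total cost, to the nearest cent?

At the optimum either one food covers both requirements or two foods hit both targets exactly; no other combination can be cheaper.
cheddar only: max(854/153, 6.4/0.2) = 32 servings → $32.00.
Greek yogurt only: max(854/240, 6.4/0.2) = 32 servings → $35.20.
almonds only: max(854/116, 6.4/1.7) = 7.362 servings → $6.63.
cheddar + Greek yogurt: intersection lies outside the first quadrant.
cheddar + almonds with both tight: 2.995 servings and 3.412 servings → $6.07.
Greek yogurt + almonds with both tight: 1.844 servings and 3.548 servings → $5.22.
So the least-cost plan costs $5.22.

$5.22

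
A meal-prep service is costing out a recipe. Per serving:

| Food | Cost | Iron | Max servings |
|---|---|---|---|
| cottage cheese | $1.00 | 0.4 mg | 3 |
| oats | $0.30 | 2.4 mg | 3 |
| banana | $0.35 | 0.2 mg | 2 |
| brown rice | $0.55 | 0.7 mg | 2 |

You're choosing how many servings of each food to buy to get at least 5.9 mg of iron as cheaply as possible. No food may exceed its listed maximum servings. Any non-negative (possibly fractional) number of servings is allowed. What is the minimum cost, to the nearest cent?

$0.74

Cost per mg of iron: oats $0.1250, brown rice $0.7857, banana $1.7500, cottage cheese $2.5000.
Take 2.458 servings of oats: +5.9 mg iron for $0.74 (total $0.74, still need 0.0 mg).
Greedy by cheapest-per-mg is optimal for a single linear constraint, so the minimum cost is $0.74.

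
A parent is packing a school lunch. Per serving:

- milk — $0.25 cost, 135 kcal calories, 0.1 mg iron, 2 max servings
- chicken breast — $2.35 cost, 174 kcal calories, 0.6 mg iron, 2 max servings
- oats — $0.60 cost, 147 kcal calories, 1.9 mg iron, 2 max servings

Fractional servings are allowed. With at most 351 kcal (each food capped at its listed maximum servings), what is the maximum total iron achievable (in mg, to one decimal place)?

4.0 mg

Iron per kcal: oats 0.01293, chicken breast 0.003448, milk 0.0007407.
Take 2 servings of oats: uses 294 kcal, +3.8 mg iron (running total 3.8 mg).
Take 0.3276 servings of chicken breast: uses 57 kcal, +0.2 mg iron (running total 4.0 mg).
Greedy by best ratio exhausts the calories allowance optimally: 4.0 mg.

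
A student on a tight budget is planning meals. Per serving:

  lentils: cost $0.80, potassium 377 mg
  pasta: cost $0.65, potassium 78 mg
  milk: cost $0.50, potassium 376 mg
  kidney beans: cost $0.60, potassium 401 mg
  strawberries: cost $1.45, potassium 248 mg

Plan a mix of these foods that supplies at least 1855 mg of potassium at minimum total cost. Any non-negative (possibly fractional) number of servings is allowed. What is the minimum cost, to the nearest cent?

$2.47

Cost per mg of potassium: milk $0.0013, kidney beans $0.0015, lentils $0.0021, strawberries $0.0058, pasta $0.0083.
With no serving limits, use only milk: 1855 mg / 376 mg = 4.934 servings × $0.50 = $2.47.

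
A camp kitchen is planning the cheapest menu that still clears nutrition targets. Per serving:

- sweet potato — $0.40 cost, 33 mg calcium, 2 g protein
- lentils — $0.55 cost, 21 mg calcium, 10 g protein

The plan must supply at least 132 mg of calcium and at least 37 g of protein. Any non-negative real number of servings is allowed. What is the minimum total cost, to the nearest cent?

$2.58

Check every corner: each single food scaled to meet both minima, and each pair solved so both constraints bind.
sweet potato only: max(132/33, 37/2) = 18.5 servings → $7.40.
lentils only: max(132/21, 37/10) = 6.286 servings → $3.46.
sweet potato + lentils with both tight: 1.885 servings and 3.323 servings → $2.58.
The minimum over all feasible corners is $2.58.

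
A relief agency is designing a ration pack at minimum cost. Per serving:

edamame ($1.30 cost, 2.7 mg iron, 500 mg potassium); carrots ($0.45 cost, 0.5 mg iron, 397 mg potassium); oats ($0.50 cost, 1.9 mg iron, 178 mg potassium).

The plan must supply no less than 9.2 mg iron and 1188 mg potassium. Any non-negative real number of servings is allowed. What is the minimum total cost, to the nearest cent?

edamame only: max(9.2/2.7, 1188/500) = 3.407 servings → $4.43.
carrots only: max(9.2/0.5, 1188/397) = 18.4 servings → $8.28.
oats only: max(9.2/1.9, 1188/178) = 6.674 servings → $3.34.
edamame + carrots: intersection lies outside the first quadrant.
edamame + oats with both tight: 1.32 servings and 2.966 servings → $3.20.
carrots + oats with both tight: 0.9313 servings and 4.597 servings → $2.72.
Cheapest feasible corner: $2.72.

$2.72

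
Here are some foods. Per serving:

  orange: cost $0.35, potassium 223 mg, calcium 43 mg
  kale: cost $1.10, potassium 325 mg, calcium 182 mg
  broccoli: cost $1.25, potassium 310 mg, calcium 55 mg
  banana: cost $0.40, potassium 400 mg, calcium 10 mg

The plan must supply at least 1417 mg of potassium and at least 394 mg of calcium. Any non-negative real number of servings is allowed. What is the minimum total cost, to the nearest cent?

orange only: max(1417/223, 394/43) = 9.163 servings → $3.21.
kale only: max(1417/325, 394/182) = 4.36 servings → $4.80.
broccoli only: max(1417/310, 394/55) = 7.164 servings → $8.95.
banana only: max(1417/400, 394/10) = 39.4 servings → $15.76.
orange + kale with both tight: 4.879 servings and 1.012 servings → $2.82.
orange + broccoli with both targets exact would need a negative amount; discard.
orange + banana with both targets exact would need a negative amount; discard.
kale + broccoli with both tight: 1.147 servings and 3.369 servings → $5.47.
kale + banana with both tight: 2.062 servings and 1.867 servings → $3.02.
broccoli + banana with both targets exact would need a negative amount; discard.
So the least-cost plan costs $2.82.

$2.82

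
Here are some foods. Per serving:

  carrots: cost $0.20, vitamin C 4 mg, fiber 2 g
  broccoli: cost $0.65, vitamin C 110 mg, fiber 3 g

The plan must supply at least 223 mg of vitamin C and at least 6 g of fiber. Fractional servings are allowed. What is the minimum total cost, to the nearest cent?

carrots only: max(223/4, 6/2) = 55.75 servings → $11.15.
broccoli only: max(223/110, 6/3) = 2.027 servings → $1.32.
carrots + broccoli: intersection lies outside the first quadrant.
The minimum over all feasible corners is $1.32.

$1.32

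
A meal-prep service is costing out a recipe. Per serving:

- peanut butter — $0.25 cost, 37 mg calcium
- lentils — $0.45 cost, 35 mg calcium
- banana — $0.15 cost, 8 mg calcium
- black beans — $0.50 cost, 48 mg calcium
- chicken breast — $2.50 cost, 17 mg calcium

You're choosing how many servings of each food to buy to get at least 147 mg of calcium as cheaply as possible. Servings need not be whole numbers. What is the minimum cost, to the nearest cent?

$0.99

Cost per mg of calcium: peanut butter $0.0068, black beans $0.0104, lentils $0.0129, banana $0.0187, chicken breast $0.1471.
With no serving limits, use only peanut butter: 147 mg / 37 mg = 3.973 servings × $0.25 = $0.99.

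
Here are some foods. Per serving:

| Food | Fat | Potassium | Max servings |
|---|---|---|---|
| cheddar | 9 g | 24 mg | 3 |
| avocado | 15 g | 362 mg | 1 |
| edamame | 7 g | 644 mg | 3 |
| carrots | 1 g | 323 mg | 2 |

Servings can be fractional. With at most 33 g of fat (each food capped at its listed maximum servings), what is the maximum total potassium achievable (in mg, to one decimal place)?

2819.3 mg

Potassium per g fat: carrots 323, edamame 92, avocado 24.13, cheddar 2.667.
Take 2 servings of carrots: uses 2 g fat, +646.0 mg potassium (running total 646.0 mg).
Take 3 servings of edamame: uses 21 g fat, +1932.0 mg potassium (running total 2578.0 mg).
Take 0.6667 servings of avocado: uses 10 g fat, +241.3 mg potassium (running total 2819.3 mg).
Filling greedily by potassium-per-g fat is optimal for one linear limit, giving 2819.3 mg.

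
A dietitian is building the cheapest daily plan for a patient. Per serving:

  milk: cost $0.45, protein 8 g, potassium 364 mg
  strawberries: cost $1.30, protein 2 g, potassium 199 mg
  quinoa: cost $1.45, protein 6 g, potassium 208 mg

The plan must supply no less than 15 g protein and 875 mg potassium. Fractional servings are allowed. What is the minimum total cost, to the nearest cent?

$1.08

milk only: max(15/8, 875/364) = 2.404 servings → $1.08.
strawberries only: max(15/2, 875/199) = 7.5 servings → $9.75.
quinoa only: max(15/6, 875/208) = 4.207 servings → $6.10.
milk + strawberries with both tight: 1.429 servings and 1.782 servings → $2.96.
milk + quinoa: the both-tight solution has a negative serving — not a feasible corner.
strawberries + quinoa with both tight: 2.738 servings and 1.587 servings → $5.86.
So the least-cost plan costs $1.08.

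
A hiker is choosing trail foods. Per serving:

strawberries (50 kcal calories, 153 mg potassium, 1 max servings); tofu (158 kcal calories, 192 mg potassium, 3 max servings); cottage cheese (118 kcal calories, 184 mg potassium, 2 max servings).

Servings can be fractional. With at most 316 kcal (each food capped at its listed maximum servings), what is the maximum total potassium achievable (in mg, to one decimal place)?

557.5 mg

Potassium per kcal: strawberries 3.06, cottage cheese 1.559, tofu 1.215.
Take 1 serving of strawberries: uses 50 kcal, +153.0 mg potassium (running total 153.0 mg).
Take 2 servings of cottage cheese: uses 236 kcal, +368.0 mg potassium (running total 521.0 mg).
Take 0.1899 servings of tofu: uses 30 kcal, +36.5 mg potassium (running total 557.5 mg).
Greedy by best ratio exhausts the calories allowance optimally: 557.5 mg.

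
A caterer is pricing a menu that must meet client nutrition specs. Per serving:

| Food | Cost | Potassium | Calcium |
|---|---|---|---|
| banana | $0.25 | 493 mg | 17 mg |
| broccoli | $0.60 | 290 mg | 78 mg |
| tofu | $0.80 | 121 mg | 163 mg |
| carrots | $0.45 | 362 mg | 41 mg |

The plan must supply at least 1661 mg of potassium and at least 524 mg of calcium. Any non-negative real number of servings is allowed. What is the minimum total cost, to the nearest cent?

banana only: max(1661/493, 524/17) = 30.82 servings → $7.71.
broccoli only: max(1661/290, 524/78) = 6.718 servings → $4.03.
tofu only: max(1661/121, 524/163) = 13.73 servings → $10.98.
carrots only: max(1661/362, 524/41) = 12.78 servings → $5.75.
banana + broccoli with both targets exact would need a negative amount; discard.
banana + tofu with both tight: 2.648 servings and 2.939 servings → $3.01.
banana + carrots with both targets exact would need a negative amount; discard.
broccoli + tofu with both tight: 5.481 servings and 0.5921 servings → $3.76.
broccoli + carrots: the both-tight solution has a negative serving — not a feasible corner.
tofu + carrots with both tight: 2.25 servings and 3.836 servings → $3.53.
The minimum over all feasible corners is $3.01.

$3.01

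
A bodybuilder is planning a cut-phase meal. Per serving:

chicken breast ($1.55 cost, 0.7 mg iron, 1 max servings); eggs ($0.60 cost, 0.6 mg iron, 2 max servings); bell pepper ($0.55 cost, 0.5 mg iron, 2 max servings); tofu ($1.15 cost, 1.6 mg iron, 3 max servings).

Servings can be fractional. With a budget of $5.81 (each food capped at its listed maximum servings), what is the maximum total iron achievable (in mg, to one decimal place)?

7.0 mg

Iron per dollar: tofu 1.391, eggs 1, bell pepper 0.9091, chicken breast 0.4516.
Take 3 servings of tofu: spends $3.45, +4.8 mg iron (running total 4.8 mg).
Take 2 servings of eggs: spends $1.20, +1.2 mg iron (running total 6.0 mg).
Take 2 servings of bell pepper: spends $1.10, +1.0 mg iron (running total 7.0 mg).
Take 0.03871 servings of chicken breast: spends $0.06, +0.0 mg iron (running total 7.0 mg).
Filling greedily by iron-per-dollar is optimal for one linear limit, giving 7.0 mg.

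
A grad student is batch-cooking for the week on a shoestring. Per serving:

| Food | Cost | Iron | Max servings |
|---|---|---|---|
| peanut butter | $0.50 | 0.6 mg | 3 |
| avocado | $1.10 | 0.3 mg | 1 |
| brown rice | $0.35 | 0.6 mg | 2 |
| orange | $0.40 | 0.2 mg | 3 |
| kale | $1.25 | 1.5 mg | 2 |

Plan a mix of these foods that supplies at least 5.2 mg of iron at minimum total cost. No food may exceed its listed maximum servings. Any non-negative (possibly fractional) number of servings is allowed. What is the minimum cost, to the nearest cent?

Cost per mg of iron: brown rice $0.5833, peanut butter $0.8333, kale $0.8333, orange $2.0000, avocado $3.6667.
Take 2 servings of brown rice: +1.2 mg iron for $0.70 (total $0.70, still need 4.0 mg).
Take 3 servings of peanut butter: +1.8 mg iron for $1.50 (total $2.20, still need 2.2 mg).
Take 1.467 servings of kale: +2.2 mg iron for $1.83 (total $4.03, still need 0.0 mg).
Filling from the cheapest source first is optimal under one linear minimum: $4.03.

$4.03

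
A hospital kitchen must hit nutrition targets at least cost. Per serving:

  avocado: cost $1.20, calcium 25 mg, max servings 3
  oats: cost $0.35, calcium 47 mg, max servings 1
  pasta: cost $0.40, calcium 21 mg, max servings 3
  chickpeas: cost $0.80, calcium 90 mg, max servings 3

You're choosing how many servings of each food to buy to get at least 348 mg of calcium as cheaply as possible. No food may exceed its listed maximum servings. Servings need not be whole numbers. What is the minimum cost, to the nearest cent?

Cost per mg of calcium: oats $0.0074, chickpeas $0.0089, pasta $0.0190, avocado $0.0480.
Take 1 serving of oats: +47.0 mg calcium for $0.35 (total $0.35, still need 301.0 mg).
Take 3 servings of chickpeas: +270.0 mg calcium for $2.40 (total $2.75, still need 31.0 mg).
Take 1.476 servings of pasta: +31.0 mg calcium for $0.59 (total $3.34, still need 0.0 mg).
Filling from the cheapest source first is optimal under one linear minimum: $3.34.

$3.34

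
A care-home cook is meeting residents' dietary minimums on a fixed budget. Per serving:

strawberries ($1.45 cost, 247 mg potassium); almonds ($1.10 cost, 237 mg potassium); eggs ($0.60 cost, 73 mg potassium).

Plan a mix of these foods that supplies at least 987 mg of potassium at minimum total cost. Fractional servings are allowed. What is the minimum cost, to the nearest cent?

Cost per mg of potassium: almonds $0.0046, strawberries $0.0059, eggs $0.0082.
With no serving limits, use only almonds: 987 mg / 237 mg = 4.165 servings × $1.10 = $4.58.

$4.58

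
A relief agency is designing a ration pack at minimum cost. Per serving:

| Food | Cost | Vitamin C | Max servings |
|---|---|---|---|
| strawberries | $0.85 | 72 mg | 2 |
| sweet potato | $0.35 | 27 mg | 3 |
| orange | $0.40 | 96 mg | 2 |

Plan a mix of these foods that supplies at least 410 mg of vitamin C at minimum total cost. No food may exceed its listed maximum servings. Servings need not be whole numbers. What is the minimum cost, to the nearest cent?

Cost per mg of vitamin C: orange $0.0042, strawberries $0.0118, sweet potato $0.0130.
Take 2 servings of orange: +192.0 mg vitamin C for $0.80 (total $0.80, still need 218.0 mg).
Take 2 servings of strawberries: +144.0 mg vitamin C for $1.70 (total $2.50, still need 74.0 mg).
Take 2.741 servings of sweet potato: +74.0 mg vitamin C for $0.96 (total $3.46, still need 0.0 mg).
Filling from the cheapest source first is optimal under one linear minimum: $3.46.

$3.46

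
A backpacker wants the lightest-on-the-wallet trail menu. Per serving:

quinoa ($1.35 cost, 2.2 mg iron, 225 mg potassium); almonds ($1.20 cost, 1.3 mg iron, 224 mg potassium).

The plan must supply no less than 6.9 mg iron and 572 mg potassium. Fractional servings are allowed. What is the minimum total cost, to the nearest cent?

$4.23

Compare the cost at each extreme point of the feasible region.
quinoa only: max(6.9/2.2, 572/225) = 3.136 servings → $4.23.
almonds only: max(6.9/1.3, 572/224) = 5.308 servings → $6.37.
quinoa + almonds with both targets exact would need a negative amount; discard.
Cheapest feasible corner: $4.23.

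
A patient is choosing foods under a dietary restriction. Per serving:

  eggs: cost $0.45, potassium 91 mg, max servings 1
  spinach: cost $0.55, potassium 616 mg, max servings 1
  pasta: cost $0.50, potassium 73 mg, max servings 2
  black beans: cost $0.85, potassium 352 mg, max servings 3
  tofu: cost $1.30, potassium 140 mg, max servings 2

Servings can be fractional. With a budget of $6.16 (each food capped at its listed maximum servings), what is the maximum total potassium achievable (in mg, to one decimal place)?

2082.4 mg

Potassium per dollar: spinach 1120, black beans 414.1, eggs 202.2, pasta 146, tofu 107.7.
Take 1 serving of spinach: spends $0.55, +616.0 mg potassium (running total 616.0 mg).
Take 3 servings of black beans: spends $2.55, +1056.0 mg potassium (running total 1672.0 mg).
Take 1 serving of eggs: spends $0.45, +91.0 mg potassium (running total 1763.0 mg).
Take 2 servings of pasta: spends $1.00, +146.0 mg potassium (running total 1909.0 mg).
Take 1.238 servings of tofu: spends $1.61, +173.4 mg potassium (running total 2082.4 mg).
Filling greedily by potassium-per-dollar is optimal for one linear limit, giving 2082.4 mg.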